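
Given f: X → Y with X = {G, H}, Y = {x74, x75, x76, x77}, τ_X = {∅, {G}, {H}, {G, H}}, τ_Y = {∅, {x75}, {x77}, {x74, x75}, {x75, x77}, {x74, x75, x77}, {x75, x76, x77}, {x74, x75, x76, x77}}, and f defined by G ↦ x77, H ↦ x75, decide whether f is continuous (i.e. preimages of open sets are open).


f IS continuous.

Compute f^{-1}(U) for each U ∈ τ_Y:
  U = ∅: f^{-1}(U) = ∅ ∈ τ_X ✓.
  U = {x75}: f^{-1}(U) = {H} ∈ τ_X ✓.
  U = {x77}: f^{-1}(U) = {G} ∈ τ_X ✓.
  U = {x74, x75}: f^{-1}(U) = {H} ∈ τ_X ✓.
  U = {x75, x77}: f^{-1}(U) = {G, H} ∈ τ_X ✓.
  U = {x74, x75, x77}: f^{-1}(U) = {G, H} ∈ τ_X ✓.
  U = {x75, x76, x77}: f^{-1}(U) = {G, H} ∈ τ_X ✓.
  U = {x74, x75, x76, x77}: f^{-1}(U) = {G, H} ∈ τ_X ✓.
Every preimage lies in τ_X, so f IS continuous.


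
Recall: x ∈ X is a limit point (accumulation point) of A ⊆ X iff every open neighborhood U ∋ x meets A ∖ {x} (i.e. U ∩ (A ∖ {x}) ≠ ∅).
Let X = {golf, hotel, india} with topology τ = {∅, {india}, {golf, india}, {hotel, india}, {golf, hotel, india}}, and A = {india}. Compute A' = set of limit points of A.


A' = {golf, hotel}

For each x ∈ X, list the open sets U ∈ τ with x ∈ U, then check whether U ∩ (A ∖ {x}) ≠ ∅ for every such U.
  x = golf: opens ∋ x are {golf, india}, {golf, hotel, india}; each meets A ∖ {golf}, so x IS a limit point.
  x = hotel: opens ∋ x are {hotel, india}, {golf, hotel, india}; each meets A ∖ {hotel}, so x IS a limit point.
  x = india: open {india} ∋ x has {india} ∩ (A ∖ {india}) = ∅, so x is NOT a limit point.
Collecting: A' = {golf, hotel}.


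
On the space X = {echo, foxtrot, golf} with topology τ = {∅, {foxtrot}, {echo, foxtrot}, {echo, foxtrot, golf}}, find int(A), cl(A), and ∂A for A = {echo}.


int(A) = ∅, cl(A) = {echo, golf}, ∂A = {echo, golf}.

Closed sets in (X, τ) are complements of opens:
  closed(X, τ) = {∅, {golf}, {echo, golf}, {echo, foxtrot, golf}}.
int(A) = ⋃ {U ∈ τ : U ⊆ A}. Opens contained in A: ∅.
Taking the union of these: int(A) = ∅.
cl(A) = ⋂ {C closed : A ⊆ C}. Closed sets containing A: {echo, golf}, {echo, foxtrot, golf}.
Intersecting these: cl(A) = {echo, golf}.
∂A = cl(A) ∖ int(A) = {echo, golf} ∖ ∅ = {echo, golf}.


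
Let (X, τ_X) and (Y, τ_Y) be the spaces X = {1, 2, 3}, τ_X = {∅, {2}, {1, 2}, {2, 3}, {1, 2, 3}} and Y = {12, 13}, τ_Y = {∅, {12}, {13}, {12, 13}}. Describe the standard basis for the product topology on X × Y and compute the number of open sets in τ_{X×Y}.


Basis B = {∅ × ∅, {2} × {12}, {2} × {13}, {1, 2} × {12}, {1, 2} × {13}, {2} × {12, 13}, {2, 3} × {12}, {2, 3} × {13}, {1, 2, 3} × {12}, {1, 2, 3} × {13}, {1, 2} × {12, 13}, {2, 3} × {12, 13}, {1, 2, 3} × {12, 13}}; |τ_{X×Y}| = 25.

Enumerate products U × V with U ∈ τ_X, V ∈ τ_Y (deduplicated):
  ∅ × ∅ = {} (∅)
  {2} × {12} = {(2,12)}
  {2} × {13} = {(2,13)}
  {1, 2} × {12} = {(1,12), (2,12)}
  {1, 2} × {13} = {(1,13), (2,13)}
  {2} × {12, 13} = {(2,12), (2,13)}
  {2, 3} × {12} = {(2,12), (3,12)}
  {2, 3} × {13} = {(2,13), (3,13)}
  {1, 2, 3} × {12} = {(1,12), (2,12), (3,12)}
  {1, 2, 3} × {13} = {(1,13), (2,13), (3,13)}
  {1, 2} × {12, 13} = {(1,12), (1,13), (2,12), (2,13)}
  {2, 3} × {12, 13} = {(2,12), (2,13), (3,12), (3,13)}
  {1, 2, 3} × {12, 13} = {(1,12), (1,13), (2,12), (2,13), (3,12), (3,13)}
These 13 distinct sets form the basis B.
Close under arbitrary unions to get τ_{X×Y}; counting gives |τ_{X×Y}| = 25.


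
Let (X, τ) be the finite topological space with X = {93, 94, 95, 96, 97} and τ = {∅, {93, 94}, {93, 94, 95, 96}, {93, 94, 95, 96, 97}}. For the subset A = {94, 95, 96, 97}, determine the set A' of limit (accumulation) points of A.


A' = {93, 95, 96, 97}

For each x ∈ X, list the open sets U ∈ τ with x ∈ U, then check whether U ∩ (A ∖ {x}) ≠ ∅ for every such U.
  x = 93: opens ∋ x are {93, 94}, {93, 94, 95, 96}, {93, 94, 95, 96, 97}; each meets A ∖ {93}, so x IS a limit point.
  x = 94: open {93, 94} ∋ x has {93, 94} ∩ (A ∖ {94}) = ∅, so x is NOT a limit point.
  x = 95: opens ∋ x are {93, 94, 95, 96}, {93, 94, 95, 96, 97}; each meets A ∖ {95}, so x IS a limit point.
  x = 96: opens ∋ x are {93, 94, 95, 96}, {93, 94, 95, 96, 97}; each meets A ∖ {96}, so x IS a limit point.
  x = 97: opens ∋ x are {93, 94, 95, 96, 97}; each meets A ∖ {97}, so x IS a limit point.
Collecting: A' = {93, 95, 96, 97}.


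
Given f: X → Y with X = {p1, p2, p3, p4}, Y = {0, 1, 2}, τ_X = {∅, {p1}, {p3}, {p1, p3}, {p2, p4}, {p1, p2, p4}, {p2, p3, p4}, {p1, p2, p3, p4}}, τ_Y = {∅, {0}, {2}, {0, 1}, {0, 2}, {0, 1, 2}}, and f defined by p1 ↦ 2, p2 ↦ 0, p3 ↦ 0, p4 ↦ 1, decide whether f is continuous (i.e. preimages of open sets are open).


f is NOT continuous.

Compute f^{-1}(U) for each U ∈ τ_Y:
  U = ∅: f^{-1}(U) = ∅ ∈ τ_X ✓.
  U = {0}: f^{-1}(U) = {p2, p3} ∉ τ_X ✗.
  U = {2}: f^{-1}(U) = {p1} ∈ τ_X ✓.
  U = {0, 1}: f^{-1}(U) = {p2, p3, p4} ∈ τ_X ✓.
  U = {0, 2}: f^{-1}(U) = {p1, p2, p3} ∉ τ_X ✗.
  U = {0, 1, 2}: f^{-1}(U) = {p1, p2, p3, p4} ∈ τ_X ✓.
Found U = {0} with f^{-1}(U) = {p2, p3} not in τ_X. Therefore f is NOT continuous.


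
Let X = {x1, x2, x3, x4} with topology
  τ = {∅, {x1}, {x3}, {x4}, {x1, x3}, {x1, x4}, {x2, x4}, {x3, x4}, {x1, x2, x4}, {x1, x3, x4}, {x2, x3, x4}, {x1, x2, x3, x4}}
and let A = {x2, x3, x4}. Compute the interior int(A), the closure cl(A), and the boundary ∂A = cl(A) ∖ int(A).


int(A) = {x2, x3, x4}, cl(A) = {x2, x3, x4}, ∂A = ∅.

Closed sets in (X, τ) are complements of opens:
  closed(X, τ) = {∅, {x1}, {x2}, {x3}, {x1, x2}, {x1, x3}, {x2, x3}, {x2, x4}, {x1, x2, x3}, {x1, x2, x4}, {x2, x3, x4}, {x1, x2, x3, x4}}.
int(A) = ⋃ {U ∈ τ : U ⊆ A}. Opens contained in A: ∅, {x3}, {x4}, {x2, x4}, {x3, x4}, {x2, x3, x4}.
Taking the union of these: int(A) = {x2, x3, x4}.
cl(A) = ⋂ {C closed : A ⊆ C}. Closed sets containing A: {x2, x3, x4}, {x1, x2, x3, x4}.
Intersecting these: cl(A) = {x2, x3, x4}.
∂A = cl(A) ∖ int(A) = {x2, x3, x4} ∖ {x2, x3, x4} = ∅.


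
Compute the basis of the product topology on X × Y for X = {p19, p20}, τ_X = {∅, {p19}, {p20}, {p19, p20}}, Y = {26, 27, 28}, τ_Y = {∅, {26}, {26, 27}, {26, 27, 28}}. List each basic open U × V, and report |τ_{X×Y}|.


Basis B = {∅ × ∅, {p19} × {26}, {p20} × {26}, {p19} × {26, 27}, {p19, p20} × {26}, {p20} × {26, 27}, {p19} × {26, 27, 28}, {p20} × {26, 27, 28}, {p19, p20} × {26, 27}, {p19, p20} × {26, 27, 28}}; |τ_{X×Y}| = 16.

Enumerate products U × V with U ∈ τ_X, V ∈ τ_Y (deduplicated):
  ∅ × ∅ = {} (∅)
  {p19} × {26} = {(p19,26)}
  {p20} × {26} = {(p20,26)}
  {p19} × {26, 27} = {(p19,26), (p19,27)}
  {p19, p20} × {26} = {(p19,26), (p20,26)}
  {p20} × {26, 27} = {(p20,26), (p20,27)}
  {p19} × {26, 27, 28} = {(p19,26), (p19,27), (p19,28)}
  {p20} × {26, 27, 28} = {(p20,26), (p20,27), (p20,28)}
  {p19, p20} × {26, 27} = {(p19,26), (p19,27), (p20,26), (p20,27)}
  {p19, p20} × {26, 27, 28} = {(p19,26), (p19,27), (p19,28), (p20,26), (p20,27), (p20,28)}
These 10 distinct sets form the basis B.
Close under arbitrary unions to get τ_{X×Y}; counting gives |τ_{X×Y}| = 16.


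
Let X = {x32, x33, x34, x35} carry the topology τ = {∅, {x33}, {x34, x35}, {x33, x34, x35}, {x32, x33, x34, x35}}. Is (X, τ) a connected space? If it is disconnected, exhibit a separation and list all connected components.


(X, τ) is connected.

Find clopen sets (U ∈ τ with X ∖ U ∈ τ):
  U = ∅, X ∖ U = {x32, x33, x34, x35} — both open, so U is clopen.
  U = {x32, x33, x34, x35}, X ∖ U = ∅ — both open, so U is clopen.
Only trivial clopens (∅ and X) exist, so (X, τ) is connected.
Compute connected components by grouping points that agree on all clopens:
  component: {x32, x33, x34, x35}


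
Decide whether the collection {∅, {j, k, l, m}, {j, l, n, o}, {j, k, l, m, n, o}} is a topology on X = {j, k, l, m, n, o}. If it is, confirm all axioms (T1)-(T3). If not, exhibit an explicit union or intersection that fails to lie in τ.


τ is NOT a topology on X.

Axiom (T1): ∅ ∈ τ? Yes; X ∈ τ? Yes.
Axiom (T2/T3): check pairwise unions and intersections of members of τ.
Counterexample for (T3): {j, k, l, m} ∩ {j, l, n, o} = {j, l} ∉ τ. Therefore τ is NOT a topology.


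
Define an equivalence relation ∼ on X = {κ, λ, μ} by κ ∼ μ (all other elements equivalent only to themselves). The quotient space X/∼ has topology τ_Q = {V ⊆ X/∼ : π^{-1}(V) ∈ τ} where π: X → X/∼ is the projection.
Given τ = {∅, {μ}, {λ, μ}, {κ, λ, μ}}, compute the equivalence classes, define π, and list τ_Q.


X/∼ = {[κ=μ], [λ]}; |τ_Q| = 2.

Equivalence classes: [κ=μ], [λ].
Quotient map π: X → X/∼ sends κ ↦ [κ=μ], λ ↦ [λ], μ ↦ [κ=μ].
For each subset V ⊆ X/∼, compute π^{-1}(V) ⊆ X and check whether π^{-1}(V) ∈ τ. V is open in τ_Q iff π^{-1}(V) ∈ τ.
  V = {}: π^{-1}(V) = ∅ ∈ τ ✓.
  V = {[κ=μ]}: π^{-1}(V) = {κ, μ} ∉ τ ✗.
  V = {[λ]}: π^{-1}(V) = {λ} ∉ τ ✗.
  V = {[κ=μ], [λ]}: π^{-1}(V) = {κ, λ, μ} ∈ τ ✓.
Open sets in the quotient: τ_Q = {{}, {[κ=μ], [λ]}} (2 elements).


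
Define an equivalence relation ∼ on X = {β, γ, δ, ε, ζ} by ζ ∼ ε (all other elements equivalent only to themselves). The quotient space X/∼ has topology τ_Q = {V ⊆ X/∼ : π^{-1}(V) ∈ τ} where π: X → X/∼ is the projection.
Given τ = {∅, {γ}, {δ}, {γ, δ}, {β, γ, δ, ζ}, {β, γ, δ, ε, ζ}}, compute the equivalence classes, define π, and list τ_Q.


X/∼ = {[β], [γ], [δ], [ε=ζ]}; |τ_Q| = 5.

Equivalence classes: [β], [γ], [δ], [ε=ζ].
Quotient map π: X → X/∼ sends β ↦ [β], γ ↦ [γ], δ ↦ [δ], ε ↦ [ε=ζ], ζ ↦ [ε=ζ].
For each subset V ⊆ X/∼, compute π^{-1}(V) ⊆ X and check whether π^{-1}(V) ∈ τ. V is open in τ_Q iff π^{-1}(V) ∈ τ.
  V = {}: π^{-1}(V) = ∅ ∈ τ ✓.
  V = {[β]}: π^{-1}(V) = {β} ∉ τ ✗.
  V = {[γ]}: π^{-1}(V) = {γ} ∈ τ ✓.
  V = {[β], [γ]}: π^{-1}(V) = {β, γ} ∉ τ ✗.
  V = {[δ]}: π^{-1}(V) = {δ} ∈ τ ✓.
  V = {[β], [δ]}: π^{-1}(V) = {β, δ} ∉ τ ✗.
  V = {[γ], [δ]}: π^{-1}(V) = {γ, δ} ∈ τ ✓.
  V = {[β], [γ], [δ]}: π^{-1}(V) = {β, γ, δ} ∉ τ ✗.
  V = {[ε=ζ]}: π^{-1}(V) = {ε, ζ} ∉ τ ✗.
  V = {[β], [ε=ζ]}: π^{-1}(V) = {β, ε, ζ} ∉ τ ✗.
  V = {[γ], [ε=ζ]}: π^{-1}(V) = {γ, ε, ζ} ∉ τ ✗.
  V = {[β], [γ], [ε=ζ]}: π^{-1}(V) = {β, γ, ε, ζ} ∉ τ ✗.
  V = {[δ], [ε=ζ]}: π^{-1}(V) = {δ, ε, ζ} ∉ τ ✗.
  V = {[β], [δ], [ε=ζ]}: π^{-1}(V) = {β, δ, ε, ζ} ∉ τ ✗.
  V = {[γ], [δ], [ε=ζ]}: π^{-1}(V) = {γ, δ, ε, ζ} ∉ τ ✗.
  V = {[β], [γ], [δ], [ε=ζ]}: π^{-1}(V) = {β, γ, δ, ε, ζ} ∈ τ ✓.
Open sets in the quotient: τ_Q = {{}, {[γ]}, {[δ]}, {[γ], [δ]}, {[β], [γ], [δ], [ε=ζ]}} (5 elements).


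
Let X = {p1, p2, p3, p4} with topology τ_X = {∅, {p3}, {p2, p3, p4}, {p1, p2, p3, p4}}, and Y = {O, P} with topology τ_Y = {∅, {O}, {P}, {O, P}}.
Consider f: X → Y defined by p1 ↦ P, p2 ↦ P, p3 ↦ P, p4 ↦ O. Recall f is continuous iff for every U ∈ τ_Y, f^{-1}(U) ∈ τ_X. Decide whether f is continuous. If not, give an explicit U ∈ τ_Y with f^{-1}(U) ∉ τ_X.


f is NOT continuous.

Compute f^{-1}(U) for each U ∈ τ_Y:
  U = ∅: f^{-1}(U) = ∅ ∈ τ_X ✓.
  U = {O}: f^{-1}(U) = {p4} ∉ τ_X ✗.
  U = {P}: f^{-1}(U) = {p1, p2, p3} ∉ τ_X ✗.
  U = {O, P}: f^{-1}(U) = {p1, p2, p3, p4} ∈ τ_X ✓.
Found U = {O} with f^{-1}(U) = {p4} not in τ_X. Therefore f is NOT continuous.


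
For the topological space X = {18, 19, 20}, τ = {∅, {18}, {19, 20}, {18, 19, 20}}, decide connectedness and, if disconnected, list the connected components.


(X, τ) is disconnected; components = [{18}, {19, 20}].

Find clopen sets (U ∈ τ with X ∖ U ∈ τ):
  U = ∅, X ∖ U = {18, 19, 20} — both open, so U is clopen.
  U = {18}, X ∖ U = {19, 20} — both open, so U is clopen.
  U = {19, 20}, X ∖ U = {18} — both open, so U is clopen.
  U = {18, 19, 20}, X ∖ U = ∅ — both open, so U is clopen.
Nontrivial clopen(s) exist: e.g. {18}. So (X, τ) is disconnected.
Compute connected components by grouping points that agree on all clopens:
  component: {18}
  component: {19, 20}


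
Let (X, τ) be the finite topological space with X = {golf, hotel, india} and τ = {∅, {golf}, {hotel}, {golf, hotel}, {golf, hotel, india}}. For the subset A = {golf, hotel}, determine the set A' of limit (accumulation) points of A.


A' = {india}

For each x ∈ X, list the open sets U ∈ τ with x ∈ U, then check whether U ∩ (A ∖ {x}) ≠ ∅ for every such U.
  x = golf: open {golf} ∋ x has {golf} ∩ (A ∖ {golf}) = ∅, so x is NOT a limit point.
  x = hotel: open {hotel} ∋ x has {hotel} ∩ (A ∖ {hotel}) = ∅, so x is NOT a limit point.
  x = india: opens ∋ x are {golf, hotel, india}; each meets A ∖ {india}, so x IS a limit point.
Collecting: A' = {india}.


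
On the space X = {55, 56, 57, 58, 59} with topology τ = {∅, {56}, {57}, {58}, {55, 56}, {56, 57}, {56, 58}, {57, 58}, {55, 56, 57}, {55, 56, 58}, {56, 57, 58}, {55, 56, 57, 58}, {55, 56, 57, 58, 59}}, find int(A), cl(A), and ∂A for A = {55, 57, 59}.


int(A) = {57}, cl(A) = {55, 57, 59}, ∂A = {55, 59}.

Closed sets in (X, τ) are complements of opens:
  closed(X, τ) = {∅, {59}, {55, 59}, {57, 59}, {58, 59}, {55, 56, 59}, {55, 57, 59}, {55, 58, 59}, {57, 58, 59}, {55, 56, 57, 59}, {55, 56, 58, 59}, {55, 57, 58, 59}, {55, 56, 57, 58, 59}}.
int(A) = ⋃ {U ∈ τ : U ⊆ A}. Opens contained in A: ∅, {57}.
Taking the union of these: int(A) = {57}.
cl(A) = ⋂ {C closed : A ⊆ C}. Closed sets containing A: {55, 57, 59}, {55, 56, 57, 59}, {55, 57, 58, 59}, {55, 56, 57, 58, 59}.
Intersecting these: cl(A) = {55, 57, 59}.
∂A = cl(A) ∖ int(A) = {55, 57, 59} ∖ {57} = {55, 59}.


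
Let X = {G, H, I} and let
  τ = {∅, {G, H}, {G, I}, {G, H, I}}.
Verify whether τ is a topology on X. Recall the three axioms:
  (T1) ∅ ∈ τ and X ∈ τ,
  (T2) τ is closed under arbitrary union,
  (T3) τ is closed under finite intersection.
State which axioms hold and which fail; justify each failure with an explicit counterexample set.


τ is NOT a topology on X.

Axiom (T1): ∅ ∈ τ? Yes; X ∈ τ? Yes.
Axiom (T2/T3): check pairwise unions and intersections of members of τ.
Counterexample for (T3): {G, H} ∩ {G, I} = {G} ∉ τ. Therefore τ is NOT a topology.


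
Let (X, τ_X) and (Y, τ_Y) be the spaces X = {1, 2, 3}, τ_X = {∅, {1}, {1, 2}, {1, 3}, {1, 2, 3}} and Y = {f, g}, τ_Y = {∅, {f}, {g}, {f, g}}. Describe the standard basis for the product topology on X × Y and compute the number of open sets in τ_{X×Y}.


Basis B = {∅ × ∅, {1} × {f}, {1} × {g}, {1} × {f, g}, {1, 2} × {f}, {1, 3} × {f}, {1, 2} × {g}, {1, 3} × {g}, {1, 2, 3} × {f}, {1, 2, 3} × {g}, {1, 2} × {f, g}, {1, 3} × {f, g}, {1, 2, 3} × {f, g}}; |τ_{X×Y}| = 25.

Enumerate products U × V with U ∈ τ_X, V ∈ τ_Y (deduplicated):
  ∅ × ∅ = {} (∅)
  {1} × {f} = {(1,f)}
  {1} × {g} = {(1,g)}
  {1} × {f, g} = {(1,f), (1,g)}
  {1, 2} × {f} = {(1,f), (2,f)}
  {1, 3} × {f} = {(1,f), (3,f)}
  {1, 2} × {g} = {(1,g), (2,g)}
  {1, 3} × {g} = {(1,g), (3,g)}
  {1, 2, 3} × {f} = {(1,f), (2,f), (3,f)}
  {1, 2, 3} × {g} = {(1,g), (2,g), (3,g)}
  {1, 2} × {f, g} = {(1,f), (1,g), (2,f), (2,g)}
  {1, 3} × {f, g} = {(1,f), (1,g), (3,f), (3,g)}
  {1, 2, 3} × {f, g} = {(1,f), (1,g), (2,f), (2,g), (3,f), (3,g)}
These 13 distinct sets form the basis B.
Close under arbitrary unions to get τ_{X×Y}; counting gives |τ_{X×Y}| = 25.


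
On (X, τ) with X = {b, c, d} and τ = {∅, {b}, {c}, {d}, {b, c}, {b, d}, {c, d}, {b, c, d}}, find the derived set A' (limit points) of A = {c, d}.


A' = ∅

For each x ∈ X, list the open sets U ∈ τ with x ∈ U, then check whether U ∩ (A ∖ {x}) ≠ ∅ for every such U.
  x = b: open {b} ∋ x has {b} ∩ (A ∖ {b}) = ∅, so x is NOT a limit point.
  x = c: open {c} ∋ x has {c} ∩ (A ∖ {c}) = ∅, so x is NOT a limit point.
  x = d: open {d} ∋ x has {d} ∩ (A ∖ {d}) = ∅, so x is NOT a limit point.
Collecting: A' = ∅.


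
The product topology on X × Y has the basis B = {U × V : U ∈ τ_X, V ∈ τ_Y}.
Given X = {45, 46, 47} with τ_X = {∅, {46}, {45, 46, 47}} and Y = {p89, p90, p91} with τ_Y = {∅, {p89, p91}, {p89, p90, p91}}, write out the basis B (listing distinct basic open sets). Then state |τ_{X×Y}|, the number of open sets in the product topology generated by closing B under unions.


Basis B = {∅ × ∅, {46} × {p89, p91}, {46} × {p89, p90, p91}, {45, 46, 47} × {p89, p91}, {45, 46, 47} × {p89, p90, p91}}; |τ_{X×Y}| = 6.

Enumerate products U × V with U ∈ τ_X, V ∈ τ_Y (deduplicated):
  ∅ × ∅ = {} (∅)
  {46} × {p89, p91} = {(46,p89), (46,p91)}
  {46} × {p89, p90, p91} = {(46,p89), (46,p90), (46,p91)}
  {45, 46, 47} × {p89, p91} = {(45,p89), (45,p91), (46,p89), (46,p91), (47,p89), (47,p91)}
  {45, 46, 47} × {p89, p90, p91} = {(45,p89), (45,p90), (45,p91), (46,p89), (46,p90), (46,p91), (47,p89), (47,p90), (47,p91)}
These 5 distinct sets form the basis B.
Close under arbitrary unions to get τ_{X×Y}; counting gives |τ_{X×Y}| = 6.


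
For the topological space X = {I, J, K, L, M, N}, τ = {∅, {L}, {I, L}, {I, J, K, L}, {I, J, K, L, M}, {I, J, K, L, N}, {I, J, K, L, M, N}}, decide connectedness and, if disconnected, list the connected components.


(X, τ) is connected.

Find clopen sets (U ∈ τ with X ∖ U ∈ τ):
  U = ∅, X ∖ U = {I, J, K, L, M, N} — both open, so U is clopen.
  U = {I, J, K, L, M, N}, X ∖ U = ∅ — both open, so U is clopen.
Only trivial clopens (∅ and X) exist, so (X, τ) is connected.
Compute connected components by grouping points that agree on all clopens:
  component: {I, J, K, L, M, N}


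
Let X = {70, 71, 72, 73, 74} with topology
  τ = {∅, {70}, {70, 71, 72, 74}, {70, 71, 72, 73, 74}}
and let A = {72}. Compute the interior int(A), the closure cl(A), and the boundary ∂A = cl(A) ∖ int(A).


int(A) = ∅, cl(A) = {71, 72, 73, 74}, ∂A = {71, 72, 73, 74}.

Closed sets in (X, τ) are complements of opens:
  closed(X, τ) = {∅, {73}, {71, 72, 73, 74}, {70, 71, 72, 73, 74}}.
int(A) = ⋃ {U ∈ τ : U ⊆ A}. Opens contained in A: ∅.
Taking the union of these: int(A) = ∅.
cl(A) = ⋂ {C closed : A ⊆ C}. Closed sets containing A: {71, 72, 73, 74}, {70, 71, 72, 73, 74}.
Intersecting these: cl(A) = {71, 72, 73, 74}.
∂A = cl(A) ∖ int(A) = {71, 72, 73, 74} ∖ ∅ = {71, 72, 73, 74}.


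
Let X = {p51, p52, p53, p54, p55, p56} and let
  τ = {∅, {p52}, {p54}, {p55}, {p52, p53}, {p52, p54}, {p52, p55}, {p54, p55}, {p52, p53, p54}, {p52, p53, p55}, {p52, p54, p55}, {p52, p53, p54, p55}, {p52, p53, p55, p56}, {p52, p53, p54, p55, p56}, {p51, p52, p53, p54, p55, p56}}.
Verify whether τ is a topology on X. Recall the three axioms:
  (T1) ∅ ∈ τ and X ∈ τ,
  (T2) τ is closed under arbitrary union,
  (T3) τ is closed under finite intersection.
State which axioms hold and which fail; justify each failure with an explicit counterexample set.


τ IS a topology on X.

Axiom (T1): ∅ ∈ τ? Yes; X ∈ τ? Yes.
Axiom (T2/T3): check pairwise unions and intersections of members of τ.
All pairwise intersections and unions checked — each lies in τ. Therefore τ satisfies (T1), (T2), (T3): it IS a topology on X.


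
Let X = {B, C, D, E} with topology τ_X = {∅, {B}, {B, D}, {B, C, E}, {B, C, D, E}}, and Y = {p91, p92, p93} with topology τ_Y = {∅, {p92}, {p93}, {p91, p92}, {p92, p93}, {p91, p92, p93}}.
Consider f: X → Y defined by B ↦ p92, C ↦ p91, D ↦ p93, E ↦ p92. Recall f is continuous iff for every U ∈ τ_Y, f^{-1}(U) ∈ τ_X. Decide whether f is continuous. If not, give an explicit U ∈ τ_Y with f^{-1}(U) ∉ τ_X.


f is NOT continuous.

Compute f^{-1}(U) for each U ∈ τ_Y:
  U = ∅: f^{-1}(U) = ∅ ∈ τ_X ✓.
  U = {p92}: f^{-1}(U) = {B, E} ∉ τ_X ✗.
  U = {p93}: f^{-1}(U) = {D} ∉ τ_X ✗.
  U = {p91, p92}: f^{-1}(U) = {B, C, E} ∈ τ_X ✓.
  U = {p92, p93}: f^{-1}(U) = {B, D, E} ∉ τ_X ✗.
  U = {p91, p92, p93}: f^{-1}(U) = {B, C, D, E} ∈ τ_X ✓.
Found U = {p92} with f^{-1}(U) = {B, E} not in τ_X. Therefore f is NOT continuous.


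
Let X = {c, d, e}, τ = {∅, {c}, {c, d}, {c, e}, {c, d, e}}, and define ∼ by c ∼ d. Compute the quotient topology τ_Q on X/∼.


X/∼ = {[c=d], [e]}; |τ_Q| = 3.

Equivalence classes: [c=d], [e].
Quotient map π: X → X/∼ sends c ↦ [c=d], d ↦ [c=d], e ↦ [e].
For each subset V ⊆ X/∼, compute π^{-1}(V) ⊆ X and check whether π^{-1}(V) ∈ τ. V is open in τ_Q iff π^{-1}(V) ∈ τ.
  V = {}: π^{-1}(V) = ∅ ∈ τ ✓.
  V = {[c=d]}: π^{-1}(V) = {c, d} ∈ τ ✓.
  V = {[e]}: π^{-1}(V) = {e} ∉ τ ✗.
  V = {[c=d], [e]}: π^{-1}(V) = {c, d, e} ∈ τ ✓.
Open sets in the quotient: τ_Q = {{}, {[c=d]}, {[c=d], [e]}} (3 elements).


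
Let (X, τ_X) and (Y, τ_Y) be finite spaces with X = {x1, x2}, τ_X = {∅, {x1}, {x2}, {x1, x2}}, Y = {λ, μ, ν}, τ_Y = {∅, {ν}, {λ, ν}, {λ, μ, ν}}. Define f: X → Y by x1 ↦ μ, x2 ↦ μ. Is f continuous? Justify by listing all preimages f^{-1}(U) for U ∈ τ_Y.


f IS continuous.

Compute f^{-1}(U) for each U ∈ τ_Y:
  U = ∅: f^{-1}(U) = ∅ ∈ τ_X ✓.
  U = {ν}: f^{-1}(U) = ∅ ∈ τ_X ✓.
  U = {λ, ν}: f^{-1}(U) = ∅ ∈ τ_X ✓.
  U = {λ, μ, ν}: f^{-1}(U) = {x1, x2} ∈ τ_X ✓.
Every preimage lies in τ_X, so f IS continuous.


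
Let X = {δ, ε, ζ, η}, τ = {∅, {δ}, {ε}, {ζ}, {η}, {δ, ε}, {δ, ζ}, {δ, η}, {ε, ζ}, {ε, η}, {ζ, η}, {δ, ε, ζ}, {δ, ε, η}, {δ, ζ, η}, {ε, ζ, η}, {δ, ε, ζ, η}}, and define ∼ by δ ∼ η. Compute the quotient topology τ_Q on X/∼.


X/∼ = {[δ=η], [ε], [ζ]}; |τ_Q| = 8.

Equivalence classes: [δ=η], [ε], [ζ].
Quotient map π: X → X/∼ sends δ ↦ [δ=η], ε ↦ [ε], ζ ↦ [ζ], η ↦ [δ=η].
For each subset V ⊆ X/∼, compute π^{-1}(V) ⊆ X and check whether π^{-1}(V) ∈ τ. V is open in τ_Q iff π^{-1}(V) ∈ τ.
  V = {}: π^{-1}(V) = ∅ ∈ τ ✓.
  V = {[δ=η]}: π^{-1}(V) = {δ, η} ∈ τ ✓.
  V = {[ε]}: π^{-1}(V) = {ε} ∈ τ ✓.
  V = {[δ=η], [ε]}: π^{-1}(V) = {δ, ε, η} ∈ τ ✓.
  V = {[ζ]}: π^{-1}(V) = {ζ} ∈ τ ✓.
  V = {[δ=η], [ζ]}: π^{-1}(V) = {δ, ζ, η} ∈ τ ✓.
  V = {[ε], [ζ]}: π^{-1}(V) = {ε, ζ} ∈ τ ✓.
  V = {[δ=η], [ε], [ζ]}: π^{-1}(V) = {δ, ε, ζ, η} ∈ τ ✓.
Open sets in the quotient: τ_Q = {{}, {[δ=η]}, {[ε]}, {[δ=η], [ε]}, {[ζ]}, {[δ=η], [ζ]}, {[ε], [ζ]}, {[δ=η], [ε], [ζ]}} (8 elements).


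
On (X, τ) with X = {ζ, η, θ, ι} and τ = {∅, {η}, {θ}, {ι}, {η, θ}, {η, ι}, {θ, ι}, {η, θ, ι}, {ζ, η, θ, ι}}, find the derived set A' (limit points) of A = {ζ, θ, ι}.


A' = {ζ}

For each x ∈ X, list the open sets U ∈ τ with x ∈ U, then check whether U ∩ (A ∖ {x}) ≠ ∅ for every such U.
  x = ζ: opens ∋ x are {ζ, η, θ, ι}; each meets A ∖ {ζ}, so x IS a limit point.
  x = η: open {η} ∋ x has {η} ∩ (A ∖ {η}) = ∅, so x is NOT a limit point.
  x = θ: open {θ} ∋ x has {θ} ∩ (A ∖ {θ}) = ∅, so x is NOT a limit point.
  x = ι: open {ι} ∋ x has {ι} ∩ (A ∖ {ι}) = ∅, so x is NOT a limit point.
Collecting: A' = {ζ}.


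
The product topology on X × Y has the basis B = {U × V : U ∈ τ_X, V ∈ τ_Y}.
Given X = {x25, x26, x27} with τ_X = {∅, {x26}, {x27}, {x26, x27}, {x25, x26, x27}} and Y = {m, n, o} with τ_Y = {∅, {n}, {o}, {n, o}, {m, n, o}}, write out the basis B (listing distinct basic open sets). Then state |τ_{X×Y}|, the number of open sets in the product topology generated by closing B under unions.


Basis B = {∅ × ∅, {x26} × {n}, {x26} × {o}, {x27} × {n}, {x27} × {o}, {x26} × {n, o}, {x26, x27} × {n}, {x26, x27} × {o}, {x27} × {n, o}, {x25, x26, x27} × {n}, {x25, x26, x27} × {o}, {x26} × {m, n, o}, {x27} × {m, n, o}, {x26, x27} × {n, o}, {x25, x26, x27} × {n, o}, {x26, x27} × {m, n, o}, {x25, x26, x27} × {m, n, o}}; |τ_{X×Y}| = 48.

Enumerate products U × V with U ∈ τ_X, V ∈ τ_Y (deduplicated):
  ∅ × ∅ = {} (∅)
  {x26} × {n} = {(x26,n)}
  {x26} × {o} = {(x26,o)}
  {x27} × {n} = {(x27,n)}
  {x27} × {o} = {(x27,o)}
  {x26} × {n, o} = {(x26,n), (x26,o)}
  {x26, x27} × {n} = {(x26,n), (x27,n)}
  {x26, x27} × {o} = {(x26,o), (x27,o)}
  {x27} × {n, o} = {(x27,n), (x27,o)}
  {x25, x26, x27} × {n} = {(x25,n), (x26,n), (x27,n)}
  {x25, x26, x27} × {o} = {(x25,o), (x26,o), (x27,o)}
  {x26} × {m, n, o} = {(x26,m), (x26,n), (x26,o)}
  {x27} × {m, n, o} = {(x27,m), (x27,n), (x27,o)}
  {x26, x27} × {n, o} = {(x26,n), (x26,o), (x27,n), (x27,o)}
  {x25, x26, x27} × {n, o} = {(x25,n), (x25,o), (x26,n), (x26,o), (x27,n), (x27,o)}
  {x26, x27} × {m, n, o} = {(x26,m), (x26,n), (x26,o), (x27,m), (x27,n), (x27,o)}
  {x25, x26, x27} × {m, n, o} = {(x25,m), (x25,n), (x25,o), (x26,m), (x26,n), (x26,o), (x27,m), (x27,n), (x27,o)}
These 17 distinct sets form the basis B.
Close under arbitrary unions to get τ_{X×Y}; counting gives |τ_{X×Y}| = 48.


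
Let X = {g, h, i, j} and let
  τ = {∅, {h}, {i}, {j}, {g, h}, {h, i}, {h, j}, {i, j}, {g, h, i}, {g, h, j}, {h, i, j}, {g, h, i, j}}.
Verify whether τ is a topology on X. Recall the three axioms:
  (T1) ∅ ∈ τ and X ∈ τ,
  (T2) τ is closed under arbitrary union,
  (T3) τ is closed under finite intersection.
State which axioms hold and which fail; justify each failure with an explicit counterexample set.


τ IS a topology on X.

Axiom (T1): ∅ ∈ τ? Yes; X ∈ τ? Yes.
Axiom (T2/T3): check pairwise unions and intersections of members of τ.
All pairwise intersections and unions checked — each lies in τ. Therefore τ satisfies (T1), (T2), (T3): it IS a topology on X.


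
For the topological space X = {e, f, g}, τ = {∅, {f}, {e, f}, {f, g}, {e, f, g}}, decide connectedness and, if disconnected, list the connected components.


(X, τ) is connected.

Find clopen sets (U ∈ τ with X ∖ U ∈ τ):
  U = ∅, X ∖ U = {e, f, g} — both open, so U is clopen.
  U = {e, f, g}, X ∖ U = ∅ — both open, so U is clopen.
Only trivial clopens (∅ and X) exist, so (X, τ) is connected.
Compute connected components by grouping points that agree on all clopens:
  component: {e, f, g}


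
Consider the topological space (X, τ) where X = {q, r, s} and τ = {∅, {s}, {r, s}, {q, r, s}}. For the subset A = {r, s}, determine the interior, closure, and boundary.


int(A) = {r, s}, cl(A) = {q, r, s}, ∂A = {q}.

Closed sets in (X, τ) are complements of opens:
  closed(X, τ) = {∅, {q}, {q, r}, {q, r, s}}.
int(A) = ⋃ {U ∈ τ : U ⊆ A}. Opens contained in A: ∅, {s}, {r, s}.
Taking the union of these: int(A) = {r, s}.
cl(A) = ⋂ {C closed : A ⊆ C}. Closed sets containing A: {q, r, s}.
Intersecting these: cl(A) = {q, r, s}.
∂A = cl(A) ∖ int(A) = {q, r, s} ∖ {r, s} = {q}.


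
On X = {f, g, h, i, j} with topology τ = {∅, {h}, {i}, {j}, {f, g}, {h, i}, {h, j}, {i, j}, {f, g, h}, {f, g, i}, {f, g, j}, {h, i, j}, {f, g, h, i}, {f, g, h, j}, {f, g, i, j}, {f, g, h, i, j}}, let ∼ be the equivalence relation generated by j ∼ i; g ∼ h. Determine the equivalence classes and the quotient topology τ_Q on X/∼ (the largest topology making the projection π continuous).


X/∼ = {[f], [g=h], [i=j]}; |τ_Q| = 4.

Equivalence classes: [f], [g=h], [i=j].
Quotient map π: X → X/∼ sends f ↦ [f], g ↦ [g=h], h ↦ [g=h], i ↦ [i=j], j ↦ [i=j].
For each subset V ⊆ X/∼, compute π^{-1}(V) ⊆ X and check whether π^{-1}(V) ∈ τ. V is open in τ_Q iff π^{-1}(V) ∈ τ.
  V = {}: π^{-1}(V) = ∅ ∈ τ ✓.
  V = {[f]}: π^{-1}(V) = {f} ∉ τ ✗.
  V = {[g=h]}: π^{-1}(V) = {g, h} ∉ τ ✗.
  V = {[f], [g=h]}: π^{-1}(V) = {f, g, h} ∈ τ ✓.
  V = {[i=j]}: π^{-1}(V) = {i, j} ∈ τ ✓.
  V = {[f], [i=j]}: π^{-1}(V) = {f, i, j} ∉ τ ✗.
  V = {[g=h], [i=j]}: π^{-1}(V) = {g, h, i, j} ∉ τ ✗.
  V = {[f], [g=h], [i=j]}: π^{-1}(V) = {f, g, h, i, j} ∈ τ ✓.
Open sets in the quotient: τ_Q = {{}, {[f], [g=h]}, {[i=j]}, {[f], [g=h], [i=j]}} (4 elements).


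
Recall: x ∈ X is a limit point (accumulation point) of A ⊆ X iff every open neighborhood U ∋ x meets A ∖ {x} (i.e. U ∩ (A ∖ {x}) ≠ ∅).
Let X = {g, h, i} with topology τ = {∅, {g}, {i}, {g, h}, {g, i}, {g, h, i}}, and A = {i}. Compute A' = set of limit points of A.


A' = ∅

For each x ∈ X, list the open sets U ∈ τ with x ∈ U, then check whether U ∩ (A ∖ {x}) ≠ ∅ for every such U.
  x = g: open {g} ∋ x has {g} ∩ (A ∖ {g}) = ∅, so x is NOT a limit point.
  x = h: open {g, h} ∋ x has {g, h} ∩ (A ∖ {h}) = ∅, so x is NOT a limit point.
  x = i: open {i} ∋ x has {i} ∩ (A ∖ {i}) = ∅, so x is NOT a limit point.
Collecting: A' = ∅.


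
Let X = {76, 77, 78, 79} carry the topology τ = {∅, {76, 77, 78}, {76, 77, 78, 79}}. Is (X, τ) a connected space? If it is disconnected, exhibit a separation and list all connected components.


(X, τ) is connected.

Find clopen sets (U ∈ τ with X ∖ U ∈ τ):
  U = ∅, X ∖ U = {76, 77, 78, 79} — both open, so U is clopen.
  U = {76, 77, 78, 79}, X ∖ U = ∅ — both open, so U is clopen.
Only trivial clopens (∅ and X) exist, so (X, τ) is connected.
Compute connected components by grouping points that agree on all clopens:
  component: {76, 77, 78, 79}


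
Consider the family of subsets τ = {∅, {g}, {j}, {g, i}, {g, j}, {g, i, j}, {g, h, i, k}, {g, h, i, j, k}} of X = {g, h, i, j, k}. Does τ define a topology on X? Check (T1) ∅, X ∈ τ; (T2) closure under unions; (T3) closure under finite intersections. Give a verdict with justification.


τ IS a topology on X.

Axiom (T1): ∅ ∈ τ? Yes; X ∈ τ? Yes.
Axiom (T2/T3): check pairwise unions and intersections of members of τ.
All pairwise intersections and unions checked — each lies in τ. Therefore τ satisfies (T1), (T2), (T3): it IS a topology on X.


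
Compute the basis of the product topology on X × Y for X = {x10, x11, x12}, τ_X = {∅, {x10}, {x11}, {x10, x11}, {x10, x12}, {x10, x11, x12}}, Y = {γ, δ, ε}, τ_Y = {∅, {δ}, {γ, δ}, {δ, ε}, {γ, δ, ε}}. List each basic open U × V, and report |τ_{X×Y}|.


Basis B = {∅ × ∅, {x10} × {δ}, {x11} × {δ}, {x10} × {γ, δ}, {x10} × {δ, ε}, {x10, x11} × {δ}, {x10, x12} × {δ}, {x11} × {γ, δ}, {x11} × {δ, ε}, {x10} × {γ, δ, ε}, {x10, x11, x12} × {δ}, {x11} × {γ, δ, ε}, {x10, x11} × {γ, δ}, {x10, x12} × {γ, δ}, {x10, x11} × {δ, ε}, {x10, x12} × {δ, ε}, {x10, x11} × {γ, δ, ε}, {x10, x12} × {γ, δ, ε}, {x10, x11, x12} × {γ, δ}, {x10, x11, x12} × {δ, ε}, {x10, x11, x12} × {γ, δ, ε}}; |τ_{X×Y}| = 70.

Enumerate products U × V with U ∈ τ_X, V ∈ τ_Y (deduplicated):
  ∅ × ∅ = {} (∅)
  {x10} × {δ} = {(x10,δ)}
  {x11} × {δ} = {(x11,δ)}
  {x10} × {γ, δ} = {(x10,γ), (x10,δ)}
  {x10} × {δ, ε} = {(x10,δ), (x10,ε)}
  {x10, x11} × {δ} = {(x10,δ), (x11,δ)}
  {x10, x12} × {δ} = {(x10,δ), (x12,δ)}
  {x11} × {γ, δ} = {(x11,γ), (x11,δ)}
  {x11} × {δ, ε} = {(x11,δ), (x11,ε)}
  {x10} × {γ, δ, ε} = {(x10,γ), (x10,δ), (x10,ε)}
  {x10, x11, x12} × {δ} = {(x10,δ), (x11,δ), (x12,δ)}
  {x11} × {γ, δ, ε} = {(x11,γ), (x11,δ), (x11,ε)}
  {x10, x11} × {γ, δ} = {(x10,γ), (x10,δ), (x11,γ), (x11,δ)}
  {x10, x12} × {γ, δ} = {(x10,γ), (x10,δ), (x12,γ), (x12,δ)}
  {x10, x11} × {δ, ε} = {(x10,δ), (x10,ε), (x11,δ), (x11,ε)}
  {x10, x12} × {δ, ε} = {(x10,δ), (x10,ε), (x12,δ), (x12,ε)}
  {x10, x11} × {γ, δ, ε} = {(x10,γ), (x10,δ), (x10,ε), (x11,γ), (x11,δ), (x11,ε)}
  {x10, x12} × {γ, δ, ε} = {(x10,γ), (x10,δ), (x10,ε), (x12,γ), (x12,δ), (x12,ε)}
  {x10, x11, x12} × {γ, δ} = {(x10,γ), (x10,δ), (x11,γ), (x11,δ), (x12,γ), (x12,δ)}
  {x10, x11, x12} × {δ, ε} = {(x10,δ), (x10,ε), (x11,δ), (x11,ε), (x12,δ), (x12,ε)}
  {x10, x11, x12} × {γ, δ, ε} = {(x10,γ), (x10,δ), (x10,ε), (x11,γ), (x11,δ), (x11,ε), (x12,γ), (x12,δ), (x12,ε)}
These 21 distinct sets form the basis B.
Close under arbitrary unions to get τ_{X×Y}; counting gives |τ_{X×Y}| = 70.


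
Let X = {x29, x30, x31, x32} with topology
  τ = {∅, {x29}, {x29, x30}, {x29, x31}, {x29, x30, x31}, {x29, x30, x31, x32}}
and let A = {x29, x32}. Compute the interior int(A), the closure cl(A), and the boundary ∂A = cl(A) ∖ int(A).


int(A) = {x29}, cl(A) = {x29, x30, x31, x32}, ∂A = {x30, x31, x32}.

Closed sets in (X, τ) are complements of opens:
  closed(X, τ) = {∅, {x32}, {x30, x32}, {x31, x32}, {x30, x31, x32}, {x29, x30, x31, x32}}.
int(A) = ⋃ {U ∈ τ : U ⊆ A}. Opens contained in A: ∅, {x29}.
Taking the union of these: int(A) = {x29}.
cl(A) = ⋂ {C closed : A ⊆ C}. Closed sets containing A: {x29, x30, x31, x32}.
Intersecting these: cl(A) = {x29, x30, x31, x32}.
∂A = cl(A) ∖ int(A) = {x29, x30, x31, x32} ∖ {x29} = {x30, x31, x32}.


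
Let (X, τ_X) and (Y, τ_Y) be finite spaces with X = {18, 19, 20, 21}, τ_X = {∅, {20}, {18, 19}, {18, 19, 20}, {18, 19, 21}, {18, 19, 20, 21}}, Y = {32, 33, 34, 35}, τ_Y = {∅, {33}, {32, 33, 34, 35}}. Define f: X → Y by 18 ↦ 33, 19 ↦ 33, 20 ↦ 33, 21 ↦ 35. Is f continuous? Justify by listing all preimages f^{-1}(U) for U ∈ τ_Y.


f IS continuous.

Compute f^{-1}(U) for each U ∈ τ_Y:
  U = ∅: f^{-1}(U) = ∅ ∈ τ_X ✓.
  U = {33}: f^{-1}(U) = {18, 19, 20} ∈ τ_X ✓.
  U = {32, 33, 34, 35}: f^{-1}(U) = {18, 19, 20, 21} ∈ τ_X ✓.
Every preimage lies in τ_X, so f IS continuous.


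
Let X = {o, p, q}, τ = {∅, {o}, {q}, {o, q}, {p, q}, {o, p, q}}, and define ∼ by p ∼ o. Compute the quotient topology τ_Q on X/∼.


X/∼ = {[o=p], [q]}; |τ_Q| = 3.

Equivalence classes: [o=p], [q].
Quotient map π: X → X/∼ sends o ↦ [o=p], p ↦ [o=p], q ↦ [q].
For each subset V ⊆ X/∼, compute π^{-1}(V) ⊆ X and check whether π^{-1}(V) ∈ τ. V is open in τ_Q iff π^{-1}(V) ∈ τ.
  V = {}: π^{-1}(V) = ∅ ∈ τ ✓.
  V = {[o=p]}: π^{-1}(V) = {o, p} ∉ τ ✗.
  V = {[q]}: π^{-1}(V) = {q} ∈ τ ✓.
  V = {[o=p], [q]}: π^{-1}(V) = {o, p, q} ∈ τ ✓.
Open sets in the quotient: τ_Q = {{}, {[q]}, {[o=p], [q]}} (3 elements).


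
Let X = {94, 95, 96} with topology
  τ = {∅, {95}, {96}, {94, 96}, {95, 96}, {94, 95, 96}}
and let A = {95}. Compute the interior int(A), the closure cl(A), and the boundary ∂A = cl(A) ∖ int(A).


int(A) = {95}, cl(A) = {95}, ∂A = ∅.

Closed sets in (X, τ) are complements of opens:
  closed(X, τ) = {∅, {94}, {95}, {94, 95}, {94, 96}, {94, 95, 96}}.
int(A) = ⋃ {U ∈ τ : U ⊆ A}. Opens contained in A: ∅, {95}.
Taking the union of these: int(A) = {95}.
cl(A) = ⋂ {C closed : A ⊆ C}. Closed sets containing A: {95}, {94, 95}, {94, 95, 96}.
Intersecting these: cl(A) = {95}.
∂A = cl(A) ∖ int(A) = {95} ∖ {95} = ∅.


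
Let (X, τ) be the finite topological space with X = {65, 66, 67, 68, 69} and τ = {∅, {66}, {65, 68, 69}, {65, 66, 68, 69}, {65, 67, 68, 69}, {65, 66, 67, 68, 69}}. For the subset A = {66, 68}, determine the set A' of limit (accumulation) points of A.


A' = {65, 67, 69}

For each x ∈ X, list the open sets U ∈ τ with x ∈ U, then check whether U ∩ (A ∖ {x}) ≠ ∅ for every such U.
  x = 65: opens ∋ x are {65, 68, 69}, {65, 66, 68, 69}, {65, 67, 68, 69}, {65, 66, 67, 68, 69}; each meets A ∖ {65}, so x IS a limit point.
  x = 66: open {66} ∋ x has {66} ∩ (A ∖ {66}) = ∅, so x is NOT a limit point.
  x = 67: opens ∋ x are {65, 67, 68, 69}, {65, 66, 67, 68, 69}; each meets A ∖ {67}, so x IS a limit point.
  x = 68: open {65, 68, 69} ∋ x has {65, 68, 69} ∩ (A ∖ {68}) = ∅, so x is NOT a limit point.
  x = 69: opens ∋ x are {65, 68, 69}, {65, 66, 68, 69}, {65, 67, 68, 69}, {65, 66, 67, 68, 69}; each meets A ∖ {69}, so x IS a limit point.
Collecting: A' = {65, 67, 69}.


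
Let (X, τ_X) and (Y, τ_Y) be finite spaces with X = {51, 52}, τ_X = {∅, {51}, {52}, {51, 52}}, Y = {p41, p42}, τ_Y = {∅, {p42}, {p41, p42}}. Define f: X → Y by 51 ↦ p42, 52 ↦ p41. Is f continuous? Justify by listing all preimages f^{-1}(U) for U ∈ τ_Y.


f IS continuous.

Compute f^{-1}(U) for each U ∈ τ_Y:
  U = ∅: f^{-1}(U) = ∅ ∈ τ_X ✓.
  U = {p42}: f^{-1}(U) = {51} ∈ τ_X ✓.
  U = {p41, p42}: f^{-1}(U) = {51, 52} ∈ τ_X ✓.
Every preimage lies in τ_X, so f IS continuous.


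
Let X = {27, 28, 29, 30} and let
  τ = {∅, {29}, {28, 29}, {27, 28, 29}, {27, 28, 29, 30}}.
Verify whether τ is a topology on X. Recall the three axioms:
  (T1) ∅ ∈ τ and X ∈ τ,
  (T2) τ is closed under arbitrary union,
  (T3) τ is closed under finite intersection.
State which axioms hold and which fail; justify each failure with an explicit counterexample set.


τ IS a topology on X.

Axiom (T1): ∅ ∈ τ? Yes; X ∈ τ? Yes.
Axiom (T2/T3): check pairwise unions and intersections of members of τ.
All pairwise intersections and unions checked — each lies in τ. Therefore τ satisfies (T1), (T2), (T3): it IS a topology on X.


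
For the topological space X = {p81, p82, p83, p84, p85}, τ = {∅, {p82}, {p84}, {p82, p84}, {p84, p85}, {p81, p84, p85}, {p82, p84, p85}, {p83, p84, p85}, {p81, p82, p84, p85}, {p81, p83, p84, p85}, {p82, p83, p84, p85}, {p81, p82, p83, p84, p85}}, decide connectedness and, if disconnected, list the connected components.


(X, τ) is disconnected; components = [{p82}, {p81, p83, p84, p85}].

Find clopen sets (U ∈ τ with X ∖ U ∈ τ):
  U = ∅, X ∖ U = {p81, p82, p83, p84, p85} — both open, so U is clopen.
  U = {p82}, X ∖ U = {p81, p83, p84, p85} — both open, so U is clopen.
  U = {p81, p83, p84, p85}, X ∖ U = {p82} — both open, so U is clopen.
  U = {p81, p82, p83, p84, p85}, X ∖ U = ∅ — both open, so U is clopen.
Nontrivial clopen(s) exist: e.g. {p81, p83, p84, p85}. So (X, τ) is disconnected.
Compute connected components by grouping points that agree on all clopens:
  component: {p82}
  component: {p81, p83, p84, p85}


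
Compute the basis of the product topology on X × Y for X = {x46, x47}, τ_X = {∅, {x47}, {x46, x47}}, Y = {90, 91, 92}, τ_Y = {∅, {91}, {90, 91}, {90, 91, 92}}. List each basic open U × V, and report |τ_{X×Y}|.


Basis B = {∅ × ∅, {x47} × {91}, {x46, x47} × {91}, {x47} × {90, 91}, {x47} × {90, 91, 92}, {x46, x47} × {90, 91}, {x46, x47} × {90, 91, 92}}; |τ_{X×Y}| = 10.

Enumerate products U × V with U ∈ τ_X, V ∈ τ_Y (deduplicated):
  ∅ × ∅ = {} (∅)
  {x47} × {91} = {(x47,91)}
  {x46, x47} × {91} = {(x46,91), (x47,91)}
  {x47} × {90, 91} = {(x47,90), (x47,91)}
  {x47} × {90, 91, 92} = {(x47,90), (x47,91), (x47,92)}
  {x46, x47} × {90, 91} = {(x46,90), (x46,91), (x47,90), (x47,91)}
  {x46, x47} × {90, 91, 92} = {(x46,90), (x46,91), (x46,92), (x47,90), (x47,91), (x47,92)}
These 7 distinct sets form the basis B.
Close under arbitrary unions to get τ_{X×Y}; counting gives |τ_{X×Y}| = 10.


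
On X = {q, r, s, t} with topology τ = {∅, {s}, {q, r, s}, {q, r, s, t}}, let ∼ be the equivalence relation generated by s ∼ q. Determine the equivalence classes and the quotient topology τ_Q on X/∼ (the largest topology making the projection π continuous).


X/∼ = {[q=s], [r], [t]}; |τ_Q| = 3.

Equivalence classes: [q=s], [r], [t].
Quotient map π: X → X/∼ sends q ↦ [q=s], r ↦ [r], s ↦ [q=s], t ↦ [t].
For each subset V ⊆ X/∼, compute π^{-1}(V) ⊆ X and check whether π^{-1}(V) ∈ τ. V is open in τ_Q iff π^{-1}(V) ∈ τ.
  V = {}: π^{-1}(V) = ∅ ∈ τ ✓.
  V = {[q=s]}: π^{-1}(V) = {q, s} ∉ τ ✗.
  V = {[r]}: π^{-1}(V) = {r} ∉ τ ✗.
  V = {[q=s], [r]}: π^{-1}(V) = {q, r, s} ∈ τ ✓.
  V = {[t]}: π^{-1}(V) = {t} ∉ τ ✗.
  V = {[q=s], [t]}: π^{-1}(V) = {q, s, t} ∉ τ ✗.
  V = {[r], [t]}: π^{-1}(V) = {r, t} ∉ τ ✗.
  V = {[q=s], [r], [t]}: π^{-1}(V) = {q, r, s, t} ∈ τ ✓.
Open sets in the quotient: τ_Q = {{}, {[q=s], [r]}, {[q=s], [r], [t]}} (3 elements).
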